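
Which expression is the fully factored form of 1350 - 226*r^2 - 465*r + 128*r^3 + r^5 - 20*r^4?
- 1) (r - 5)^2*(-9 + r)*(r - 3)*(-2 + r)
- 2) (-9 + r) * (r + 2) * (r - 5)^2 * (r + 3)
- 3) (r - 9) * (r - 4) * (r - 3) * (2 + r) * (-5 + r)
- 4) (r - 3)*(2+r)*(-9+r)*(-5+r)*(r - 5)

We need to factor 1350 - 226*r^2 - 465*r + 128*r^3 + r^5 - 20*r^4.
The factored form is (r - 3)*(2+r)*(-9+r)*(-5+r)*(r - 5).
4) (r - 3)*(2+r)*(-9+r)*(-5+r)*(r - 5)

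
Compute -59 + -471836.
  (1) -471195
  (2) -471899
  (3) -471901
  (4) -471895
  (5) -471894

-59 + -471836 = -471895
4) -471895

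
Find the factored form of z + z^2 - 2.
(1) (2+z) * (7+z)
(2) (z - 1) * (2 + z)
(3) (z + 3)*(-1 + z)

We need to factor z + z^2 - 2.
The factored form is (z - 1) * (2 + z).
2) (z - 1) * (2 + z)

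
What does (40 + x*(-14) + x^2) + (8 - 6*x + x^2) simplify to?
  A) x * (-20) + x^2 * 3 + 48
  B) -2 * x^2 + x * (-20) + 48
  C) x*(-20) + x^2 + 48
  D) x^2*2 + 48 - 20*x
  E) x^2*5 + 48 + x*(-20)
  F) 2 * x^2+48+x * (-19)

Adding the polynomials and combining like terms:
(40 + x*(-14) + x^2) + (8 - 6*x + x^2)
= x^2*2 + 48 - 20*x
D) x^2*2 + 48 - 20*x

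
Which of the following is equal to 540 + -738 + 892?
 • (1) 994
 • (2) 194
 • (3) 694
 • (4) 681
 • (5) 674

First: 540 + -738 = -198
Then: -198 + 892 = 694
3) 694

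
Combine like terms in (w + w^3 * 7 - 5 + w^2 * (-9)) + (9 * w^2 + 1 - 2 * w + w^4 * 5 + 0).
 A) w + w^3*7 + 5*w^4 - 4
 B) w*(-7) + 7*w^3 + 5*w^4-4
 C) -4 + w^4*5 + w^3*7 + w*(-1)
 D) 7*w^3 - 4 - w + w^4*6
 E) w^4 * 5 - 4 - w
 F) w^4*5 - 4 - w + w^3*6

Adding the polynomials and combining like terms:
(w + w^3*7 - 5 + w^2*(-9)) + (9*w^2 + 1 - 2*w + w^4*5 + 0)
= -4 + w^4*5 + w^3*7 + w*(-1)
C) -4 + w^4*5 + w^3*7 + w*(-1)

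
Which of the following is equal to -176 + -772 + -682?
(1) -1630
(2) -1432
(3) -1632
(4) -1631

First: -176 + -772 = -948
Then: -948 + -682 = -1630
1) -1630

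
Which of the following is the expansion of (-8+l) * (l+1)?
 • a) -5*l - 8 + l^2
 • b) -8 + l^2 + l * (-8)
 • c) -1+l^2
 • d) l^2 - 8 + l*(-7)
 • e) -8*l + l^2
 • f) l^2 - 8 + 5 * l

Expanding (-8+l) * (l+1):
= l^2 - 8 + l*(-7)
d) l^2 - 8 + l*(-7)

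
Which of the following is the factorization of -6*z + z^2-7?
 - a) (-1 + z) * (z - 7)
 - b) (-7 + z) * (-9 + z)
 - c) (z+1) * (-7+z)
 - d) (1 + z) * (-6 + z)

We need to factor -6*z + z^2-7.
The factored form is (z+1) * (-7+z).
c) (z+1) * (-7+z)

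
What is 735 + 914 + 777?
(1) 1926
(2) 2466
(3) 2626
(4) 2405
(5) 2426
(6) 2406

First: 735 + 914 = 1649
Then: 1649 + 777 = 2426
5) 2426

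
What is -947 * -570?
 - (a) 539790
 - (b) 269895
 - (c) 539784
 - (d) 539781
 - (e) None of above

-947 * -570 = 539790
a) 539790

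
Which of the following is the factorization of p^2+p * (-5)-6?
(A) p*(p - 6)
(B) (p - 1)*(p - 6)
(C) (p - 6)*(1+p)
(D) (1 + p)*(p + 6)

We need to factor p^2+p * (-5)-6.
The factored form is (p - 6)*(1+p).
C) (p - 6)*(1+p)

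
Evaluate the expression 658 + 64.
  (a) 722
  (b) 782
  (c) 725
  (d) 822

658 + 64 = 722
a) 722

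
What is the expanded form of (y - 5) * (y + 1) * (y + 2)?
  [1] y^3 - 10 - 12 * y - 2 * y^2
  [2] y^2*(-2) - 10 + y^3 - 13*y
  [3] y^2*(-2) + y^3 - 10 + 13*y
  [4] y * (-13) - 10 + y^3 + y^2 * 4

Expanding (y - 5) * (y + 1) * (y + 2):
= y^2*(-2) - 10 + y^3 - 13*y
2) y^2*(-2) - 10 + y^3 - 13*y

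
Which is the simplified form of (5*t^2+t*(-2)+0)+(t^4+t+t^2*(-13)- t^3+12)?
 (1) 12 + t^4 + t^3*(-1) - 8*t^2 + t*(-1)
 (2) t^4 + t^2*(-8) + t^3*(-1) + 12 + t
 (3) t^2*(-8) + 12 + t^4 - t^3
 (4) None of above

Adding the polynomials and combining like terms:
(5*t^2 + t*(-2) + 0) + (t^4 + t + t^2*(-13) - t^3 + 12)
= 12 + t^4 + t^3*(-1) - 8*t^2 + t*(-1)
1) 12 + t^4 + t^3*(-1) - 8*t^2 + t*(-1)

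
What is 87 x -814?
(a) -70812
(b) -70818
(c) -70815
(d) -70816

87 * -814 = -70818
b) -70818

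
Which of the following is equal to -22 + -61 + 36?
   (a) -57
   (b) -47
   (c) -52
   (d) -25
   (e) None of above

First: -22 + -61 = -83
Then: -83 + 36 = -47
b) -47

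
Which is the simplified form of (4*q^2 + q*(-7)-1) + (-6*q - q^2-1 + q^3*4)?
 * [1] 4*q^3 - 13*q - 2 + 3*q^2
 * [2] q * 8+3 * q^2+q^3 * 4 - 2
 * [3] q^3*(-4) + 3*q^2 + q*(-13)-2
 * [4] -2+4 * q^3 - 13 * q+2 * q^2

Adding the polynomials and combining like terms:
(4*q^2 + q*(-7) - 1) + (-6*q - q^2 - 1 + q^3*4)
= 4*q^3 - 13*q - 2 + 3*q^2
1) 4*q^3 - 13*q - 2 + 3*q^2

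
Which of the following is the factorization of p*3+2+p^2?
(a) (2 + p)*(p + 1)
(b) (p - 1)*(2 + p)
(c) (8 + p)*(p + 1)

We need to factor p*3+2+p^2.
The factored form is (2 + p)*(p + 1).
a) (2 + p)*(p + 1)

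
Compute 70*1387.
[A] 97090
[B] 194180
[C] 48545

70 * 1387 = 97090
A) 97090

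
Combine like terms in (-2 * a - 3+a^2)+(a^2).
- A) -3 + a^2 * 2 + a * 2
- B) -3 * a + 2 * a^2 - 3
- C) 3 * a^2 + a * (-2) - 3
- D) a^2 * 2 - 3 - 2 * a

Adding the polynomials and combining like terms:
(-2*a - 3 + a^2) + (a^2)
= a^2 * 2 - 3 - 2 * a
D) a^2 * 2 - 3 - 2 * a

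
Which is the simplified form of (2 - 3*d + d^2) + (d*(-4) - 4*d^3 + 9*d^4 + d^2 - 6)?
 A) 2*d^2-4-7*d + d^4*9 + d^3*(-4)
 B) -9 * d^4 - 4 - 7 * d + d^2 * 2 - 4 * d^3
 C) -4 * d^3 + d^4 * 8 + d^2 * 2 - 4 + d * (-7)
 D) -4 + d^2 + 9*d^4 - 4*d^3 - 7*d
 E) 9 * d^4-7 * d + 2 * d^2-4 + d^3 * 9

Adding the polynomials and combining like terms:
(2 - 3*d + d^2) + (d*(-4) - 4*d^3 + 9*d^4 + d^2 - 6)
= 2*d^2-4-7*d + d^4*9 + d^3*(-4)
A) 2*d^2-4-7*d + d^4*9 + d^3*(-4)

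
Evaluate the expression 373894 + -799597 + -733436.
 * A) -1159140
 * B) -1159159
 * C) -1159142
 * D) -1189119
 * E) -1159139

First: 373894 + -799597 = -425703
Then: -425703 + -733436 = -1159139
E) -1159139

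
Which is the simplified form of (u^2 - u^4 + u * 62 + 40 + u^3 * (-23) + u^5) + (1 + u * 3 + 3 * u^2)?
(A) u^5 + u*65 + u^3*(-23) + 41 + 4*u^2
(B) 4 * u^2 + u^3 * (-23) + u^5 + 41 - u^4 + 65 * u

Adding the polynomials and combining like terms:
(u^2 - u^4 + u*62 + 40 + u^3*(-23) + u^5) + (1 + u*3 + 3*u^2)
= 4 * u^2 + u^3 * (-23) + u^5 + 41 - u^4 + 65 * u
B) 4 * u^2 + u^3 * (-23) + u^5 + 41 - u^4 + 65 * u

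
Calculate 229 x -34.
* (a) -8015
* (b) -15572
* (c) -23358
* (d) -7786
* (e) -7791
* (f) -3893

229 * -34 = -7786
d) -7786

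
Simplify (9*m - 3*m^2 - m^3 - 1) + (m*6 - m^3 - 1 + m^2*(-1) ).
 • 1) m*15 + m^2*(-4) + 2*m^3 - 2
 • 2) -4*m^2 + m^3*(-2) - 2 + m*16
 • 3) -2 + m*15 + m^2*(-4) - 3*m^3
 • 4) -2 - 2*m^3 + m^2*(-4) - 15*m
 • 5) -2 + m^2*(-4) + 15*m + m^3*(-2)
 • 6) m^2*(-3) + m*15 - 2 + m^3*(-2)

Adding the polynomials and combining like terms:
(9*m - 3*m^2 - m^3 - 1) + (m*6 - m^3 - 1 + m^2*(-1))
= -2 + m^2*(-4) + 15*m + m^3*(-2)
5) -2 + m^2*(-4) + 15*m + m^3*(-2)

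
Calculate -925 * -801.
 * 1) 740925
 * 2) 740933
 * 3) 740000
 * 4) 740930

-925 * -801 = 740925
1) 740925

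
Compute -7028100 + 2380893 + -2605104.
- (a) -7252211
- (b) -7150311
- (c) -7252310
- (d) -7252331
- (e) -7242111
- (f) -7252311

First: -7028100 + 2380893 = -4647207
Then: -4647207 + -2605104 = -7252311
f) -7252311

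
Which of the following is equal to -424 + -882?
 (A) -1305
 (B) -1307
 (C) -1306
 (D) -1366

-424 + -882 = -1306
C) -1306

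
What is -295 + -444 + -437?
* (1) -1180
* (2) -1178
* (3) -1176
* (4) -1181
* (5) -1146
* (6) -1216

First: -295 + -444 = -739
Then: -739 + -437 = -1176
3) -1176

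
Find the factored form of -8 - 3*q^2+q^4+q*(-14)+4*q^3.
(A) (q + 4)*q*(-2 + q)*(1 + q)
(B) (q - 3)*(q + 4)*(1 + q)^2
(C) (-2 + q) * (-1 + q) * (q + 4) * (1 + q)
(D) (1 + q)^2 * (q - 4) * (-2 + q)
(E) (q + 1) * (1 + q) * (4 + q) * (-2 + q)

We need to factor -8 - 3*q^2+q^4+q*(-14)+4*q^3.
The factored form is (q + 1) * (1 + q) * (4 + q) * (-2 + q).
E) (q + 1) * (1 + q) * (4 + q) * (-2 + q)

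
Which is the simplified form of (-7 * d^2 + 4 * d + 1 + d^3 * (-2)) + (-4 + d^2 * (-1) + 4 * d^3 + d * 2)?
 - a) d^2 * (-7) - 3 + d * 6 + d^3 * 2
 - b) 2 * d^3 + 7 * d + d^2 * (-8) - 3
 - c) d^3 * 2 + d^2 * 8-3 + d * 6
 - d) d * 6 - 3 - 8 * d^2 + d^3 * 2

Adding the polynomials and combining like terms:
(-7*d^2 + 4*d + 1 + d^3*(-2)) + (-4 + d^2*(-1) + 4*d^3 + d*2)
= d * 6 - 3 - 8 * d^2 + d^3 * 2
d) d * 6 - 3 - 8 * d^2 + d^3 * 2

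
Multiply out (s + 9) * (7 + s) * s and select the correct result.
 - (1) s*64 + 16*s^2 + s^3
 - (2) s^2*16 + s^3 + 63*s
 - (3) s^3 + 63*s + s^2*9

Expanding (s + 9) * (7 + s) * s:
= s^2*16 + s^3 + 63*s
2) s^2*16 + s^3 + 63*s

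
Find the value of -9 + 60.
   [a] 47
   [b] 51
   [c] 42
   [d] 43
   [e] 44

-9 + 60 = 51
b) 51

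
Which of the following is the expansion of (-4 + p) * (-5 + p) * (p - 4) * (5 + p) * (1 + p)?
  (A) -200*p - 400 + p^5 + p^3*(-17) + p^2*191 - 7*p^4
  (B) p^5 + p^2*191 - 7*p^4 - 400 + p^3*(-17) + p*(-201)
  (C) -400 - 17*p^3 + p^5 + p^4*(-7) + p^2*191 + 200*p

Expanding (-4 + p) * (-5 + p) * (p - 4) * (5 + p) * (1 + p):
= -200*p - 400 + p^5 + p^3*(-17) + p^2*191 - 7*p^4
A) -200*p - 400 + p^5 + p^3*(-17) + p^2*191 - 7*p^4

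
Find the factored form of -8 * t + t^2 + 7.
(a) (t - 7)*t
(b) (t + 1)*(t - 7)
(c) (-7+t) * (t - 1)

We need to factor -8 * t + t^2 + 7.
The factored form is (-7+t) * (t - 1).
c) (-7+t) * (t - 1)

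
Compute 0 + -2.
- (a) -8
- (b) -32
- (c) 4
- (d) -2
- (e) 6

0 + -2 = -2
d) -2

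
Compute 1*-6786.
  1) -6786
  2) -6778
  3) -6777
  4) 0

1 * -6786 = -6786
1) -6786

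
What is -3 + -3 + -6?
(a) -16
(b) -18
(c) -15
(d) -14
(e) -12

First: -3 + -3 = -6
Then: -6 + -6 = -12
e) -12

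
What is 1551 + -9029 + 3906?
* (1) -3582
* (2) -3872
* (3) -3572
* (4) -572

First: 1551 + -9029 = -7478
Then: -7478 + 3906 = -3572
3) -3572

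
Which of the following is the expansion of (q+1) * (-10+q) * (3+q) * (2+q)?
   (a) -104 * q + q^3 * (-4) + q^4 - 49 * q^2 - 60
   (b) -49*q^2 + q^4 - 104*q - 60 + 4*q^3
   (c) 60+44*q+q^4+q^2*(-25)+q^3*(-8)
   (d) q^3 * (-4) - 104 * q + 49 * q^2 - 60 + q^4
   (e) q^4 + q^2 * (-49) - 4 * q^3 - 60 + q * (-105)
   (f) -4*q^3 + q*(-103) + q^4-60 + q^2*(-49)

Expanding (q+1) * (-10+q) * (3+q) * (2+q):
= -104 * q + q^3 * (-4) + q^4 - 49 * q^2 - 60
a) -104 * q + q^3 * (-4) + q^4 - 49 * q^2 - 60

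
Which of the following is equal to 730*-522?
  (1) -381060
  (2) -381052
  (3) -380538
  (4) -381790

730 * -522 = -381060
1) -381060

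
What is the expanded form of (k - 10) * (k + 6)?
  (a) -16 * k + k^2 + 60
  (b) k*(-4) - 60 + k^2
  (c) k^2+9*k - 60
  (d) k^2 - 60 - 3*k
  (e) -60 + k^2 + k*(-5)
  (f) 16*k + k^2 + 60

Expanding (k - 10) * (k + 6):
= k*(-4) - 60 + k^2
b) k*(-4) - 60 + k^2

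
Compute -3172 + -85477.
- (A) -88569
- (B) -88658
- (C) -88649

-3172 + -85477 = -88649
C) -88649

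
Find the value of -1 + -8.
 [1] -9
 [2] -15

-1 + -8 = -9
1) -9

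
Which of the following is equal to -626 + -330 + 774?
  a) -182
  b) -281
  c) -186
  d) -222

First: -626 + -330 = -956
Then: -956 + 774 = -182
a) -182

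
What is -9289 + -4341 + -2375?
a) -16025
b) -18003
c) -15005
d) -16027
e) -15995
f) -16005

First: -9289 + -4341 = -13630
Then: -13630 + -2375 = -16005
f) -16005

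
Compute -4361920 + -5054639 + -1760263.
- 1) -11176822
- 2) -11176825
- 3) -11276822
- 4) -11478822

First: -4361920 + -5054639 = -9416559
Then: -9416559 + -1760263 = -11176822
1) -11176822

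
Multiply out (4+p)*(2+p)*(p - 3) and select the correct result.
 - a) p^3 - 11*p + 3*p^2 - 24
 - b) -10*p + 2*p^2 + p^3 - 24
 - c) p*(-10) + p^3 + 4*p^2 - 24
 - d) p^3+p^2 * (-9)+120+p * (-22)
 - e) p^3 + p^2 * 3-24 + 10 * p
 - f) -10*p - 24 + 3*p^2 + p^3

Expanding (4+p)*(2+p)*(p - 3):
= -10*p - 24 + 3*p^2 + p^3
f) -10*p - 24 + 3*p^2 + p^3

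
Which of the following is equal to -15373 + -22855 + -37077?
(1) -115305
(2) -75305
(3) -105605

First: -15373 + -22855 = -38228
Then: -38228 + -37077 = -75305
2) -75305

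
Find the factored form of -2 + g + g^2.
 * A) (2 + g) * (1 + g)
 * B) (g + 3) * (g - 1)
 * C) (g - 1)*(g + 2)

We need to factor -2 + g + g^2.
The factored form is (g - 1)*(g + 2).
C) (g - 1)*(g + 2)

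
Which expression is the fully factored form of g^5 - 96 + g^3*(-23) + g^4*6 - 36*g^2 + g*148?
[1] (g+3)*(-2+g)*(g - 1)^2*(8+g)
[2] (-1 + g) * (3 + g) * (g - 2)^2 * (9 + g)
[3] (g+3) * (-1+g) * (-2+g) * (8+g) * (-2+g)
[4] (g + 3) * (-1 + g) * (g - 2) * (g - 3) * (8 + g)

We need to factor g^5 - 96 + g^3*(-23) + g^4*6 - 36*g^2 + g*148.
The factored form is (g+3) * (-1+g) * (-2+g) * (8+g) * (-2+g).
3) (g+3) * (-1+g) * (-2+g) * (8+g) * (-2+g)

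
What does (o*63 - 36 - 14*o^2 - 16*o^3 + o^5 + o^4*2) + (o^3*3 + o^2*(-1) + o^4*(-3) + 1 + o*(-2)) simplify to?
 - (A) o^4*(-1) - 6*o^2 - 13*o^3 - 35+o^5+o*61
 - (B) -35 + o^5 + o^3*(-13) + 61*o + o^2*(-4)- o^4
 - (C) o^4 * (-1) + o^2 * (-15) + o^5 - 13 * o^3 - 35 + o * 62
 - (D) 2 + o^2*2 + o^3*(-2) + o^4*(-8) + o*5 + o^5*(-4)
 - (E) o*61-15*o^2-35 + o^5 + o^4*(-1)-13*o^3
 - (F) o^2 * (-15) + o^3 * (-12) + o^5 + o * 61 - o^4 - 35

Adding the polynomials and combining like terms:
(o*63 - 36 - 14*o^2 - 16*o^3 + o^5 + o^4*2) + (o^3*3 + o^2*(-1) + o^4*(-3) + 1 + o*(-2))
= o*61-15*o^2-35 + o^5 + o^4*(-1)-13*o^3
E) o*61-15*o^2-35 + o^5 + o^4*(-1)-13*o^3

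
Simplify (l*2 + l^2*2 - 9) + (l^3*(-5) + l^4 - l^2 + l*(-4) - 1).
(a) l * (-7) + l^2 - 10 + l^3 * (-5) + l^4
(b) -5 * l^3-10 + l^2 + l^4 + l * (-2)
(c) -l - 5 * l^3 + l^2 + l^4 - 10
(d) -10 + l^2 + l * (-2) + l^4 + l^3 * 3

Adding the polynomials and combining like terms:
(l*2 + l^2*2 - 9) + (l^3*(-5) + l^4 - l^2 + l*(-4) - 1)
= -5 * l^3-10 + l^2 + l^4 + l * (-2)
b) -5 * l^3-10 + l^2 + l^4 + l * (-2)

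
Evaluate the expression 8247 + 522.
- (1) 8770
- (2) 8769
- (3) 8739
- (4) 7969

8247 + 522 = 8769
2) 8769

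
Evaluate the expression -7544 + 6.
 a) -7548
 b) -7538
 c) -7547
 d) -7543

-7544 + 6 = -7538
b) -7538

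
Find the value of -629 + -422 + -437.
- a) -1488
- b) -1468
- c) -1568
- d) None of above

First: -629 + -422 = -1051
Then: -1051 + -437 = -1488
a) -1488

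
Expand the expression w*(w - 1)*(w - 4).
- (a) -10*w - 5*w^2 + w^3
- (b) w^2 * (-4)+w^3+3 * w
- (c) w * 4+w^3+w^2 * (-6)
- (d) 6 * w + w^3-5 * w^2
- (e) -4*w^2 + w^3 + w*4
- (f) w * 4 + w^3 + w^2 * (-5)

Expanding w*(w - 1)*(w - 4):
= w * 4 + w^3 + w^2 * (-5)
f) w * 4 + w^3 + w^2 * (-5)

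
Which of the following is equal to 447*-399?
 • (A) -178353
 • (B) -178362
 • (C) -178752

447 * -399 = -178353
A) -178353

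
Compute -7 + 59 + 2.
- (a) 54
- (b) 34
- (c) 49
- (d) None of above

First: -7 + 59 = 52
Then: 52 + 2 = 54
a) 54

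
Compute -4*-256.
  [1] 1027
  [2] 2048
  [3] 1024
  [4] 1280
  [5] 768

-4 * -256 = 1024
3) 1024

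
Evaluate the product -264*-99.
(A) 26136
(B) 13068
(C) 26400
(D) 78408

-264 * -99 = 26136
A) 26136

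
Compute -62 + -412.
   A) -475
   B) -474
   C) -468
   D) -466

-62 + -412 = -474
B) -474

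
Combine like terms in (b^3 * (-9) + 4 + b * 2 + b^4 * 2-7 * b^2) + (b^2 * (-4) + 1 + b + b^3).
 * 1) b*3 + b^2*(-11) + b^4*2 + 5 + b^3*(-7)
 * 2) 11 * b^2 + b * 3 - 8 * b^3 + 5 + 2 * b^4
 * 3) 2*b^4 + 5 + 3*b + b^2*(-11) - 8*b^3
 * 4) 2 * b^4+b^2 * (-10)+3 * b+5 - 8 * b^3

Adding the polynomials and combining like terms:
(b^3*(-9) + 4 + b*2 + b^4*2 - 7*b^2) + (b^2*(-4) + 1 + b + b^3)
= 2*b^4 + 5 + 3*b + b^2*(-11) - 8*b^3
3) 2*b^4 + 5 + 3*b + b^2*(-11) - 8*b^3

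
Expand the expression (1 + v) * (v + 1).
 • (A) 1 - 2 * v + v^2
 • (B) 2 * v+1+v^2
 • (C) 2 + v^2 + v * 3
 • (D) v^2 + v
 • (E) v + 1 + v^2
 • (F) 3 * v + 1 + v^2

Expanding (1 + v) * (v + 1):
= 2 * v+1+v^2
B) 2 * v+1+v^2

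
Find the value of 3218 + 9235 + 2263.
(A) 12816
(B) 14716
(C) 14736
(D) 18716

First: 3218 + 9235 = 12453
Then: 12453 + 2263 = 14716
B) 14716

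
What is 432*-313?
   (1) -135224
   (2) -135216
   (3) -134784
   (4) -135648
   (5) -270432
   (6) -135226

432 * -313 = -135216
2) -135216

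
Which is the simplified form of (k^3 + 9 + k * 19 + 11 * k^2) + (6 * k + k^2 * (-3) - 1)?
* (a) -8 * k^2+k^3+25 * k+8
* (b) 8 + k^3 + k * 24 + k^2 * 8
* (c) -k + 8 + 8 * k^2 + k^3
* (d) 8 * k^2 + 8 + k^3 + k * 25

Adding the polynomials and combining like terms:
(k^3 + 9 + k*19 + 11*k^2) + (6*k + k^2*(-3) - 1)
= 8 * k^2 + 8 + k^3 + k * 25
d) 8 * k^2 + 8 + k^3 + k * 25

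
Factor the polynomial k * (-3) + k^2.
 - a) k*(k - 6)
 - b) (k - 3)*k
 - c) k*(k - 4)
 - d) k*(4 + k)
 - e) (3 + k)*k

We need to factor k * (-3) + k^2.
The factored form is (k - 3)*k.
b) (k - 3)*k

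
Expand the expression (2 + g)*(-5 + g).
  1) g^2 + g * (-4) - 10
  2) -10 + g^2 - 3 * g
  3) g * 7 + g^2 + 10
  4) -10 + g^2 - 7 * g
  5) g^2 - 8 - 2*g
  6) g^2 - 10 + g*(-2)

Expanding (2 + g)*(-5 + g):
= -10 + g^2 - 3 * g
2) -10 + g^2 - 3 * g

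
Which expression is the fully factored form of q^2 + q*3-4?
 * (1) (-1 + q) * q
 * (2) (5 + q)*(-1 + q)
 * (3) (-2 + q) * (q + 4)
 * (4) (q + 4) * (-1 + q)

We need to factor q^2 + q*3-4.
The factored form is (q + 4) * (-1 + q).
4) (q + 4) * (-1 + q)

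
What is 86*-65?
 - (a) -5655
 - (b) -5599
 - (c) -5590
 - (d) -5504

86 * -65 = -5590
c) -5590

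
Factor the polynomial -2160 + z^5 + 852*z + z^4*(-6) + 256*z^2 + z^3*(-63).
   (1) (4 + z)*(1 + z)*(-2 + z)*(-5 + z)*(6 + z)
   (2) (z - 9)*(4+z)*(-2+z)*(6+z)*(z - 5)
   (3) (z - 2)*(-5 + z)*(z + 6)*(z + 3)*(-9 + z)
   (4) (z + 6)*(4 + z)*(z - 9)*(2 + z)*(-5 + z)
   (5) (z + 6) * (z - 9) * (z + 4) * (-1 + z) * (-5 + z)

We need to factor -2160 + z^5 + 852*z + z^4*(-6) + 256*z^2 + z^3*(-63).
The factored form is (z - 9)*(4+z)*(-2+z)*(6+z)*(z - 5).
2) (z - 9)*(4+z)*(-2+z)*(6+z)*(z - 5)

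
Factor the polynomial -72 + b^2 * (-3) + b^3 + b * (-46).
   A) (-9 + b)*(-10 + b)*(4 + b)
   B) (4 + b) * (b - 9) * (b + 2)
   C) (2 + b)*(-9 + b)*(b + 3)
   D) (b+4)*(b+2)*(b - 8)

We need to factor -72 + b^2 * (-3) + b^3 + b * (-46).
The factored form is (4 + b) * (b - 9) * (b + 2).
B) (4 + b) * (b - 9) * (b + 2)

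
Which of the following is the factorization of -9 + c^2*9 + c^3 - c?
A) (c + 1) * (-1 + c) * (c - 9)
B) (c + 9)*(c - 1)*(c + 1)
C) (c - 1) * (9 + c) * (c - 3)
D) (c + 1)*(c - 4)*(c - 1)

We need to factor -9 + c^2*9 + c^3 - c.
The factored form is (c + 9)*(c - 1)*(c + 1).
B) (c + 9)*(c - 1)*(c + 1)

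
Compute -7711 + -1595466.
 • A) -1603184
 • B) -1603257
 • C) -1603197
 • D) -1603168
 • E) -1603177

-7711 + -1595466 = -1603177
E) -1603177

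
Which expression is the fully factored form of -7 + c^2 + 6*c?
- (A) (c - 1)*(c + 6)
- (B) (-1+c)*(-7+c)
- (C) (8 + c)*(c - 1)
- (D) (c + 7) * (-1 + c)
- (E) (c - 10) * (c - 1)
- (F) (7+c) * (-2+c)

We need to factor -7 + c^2 + 6*c.
The factored form is (c + 7) * (-1 + c).
D) (c + 7) * (-1 + c)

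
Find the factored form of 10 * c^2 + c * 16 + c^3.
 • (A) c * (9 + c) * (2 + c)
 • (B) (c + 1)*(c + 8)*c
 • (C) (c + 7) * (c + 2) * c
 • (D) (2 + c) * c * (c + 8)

We need to factor 10 * c^2 + c * 16 + c^3.
The factored form is (2 + c) * c * (c + 8).
D) (2 + c) * c * (c + 8)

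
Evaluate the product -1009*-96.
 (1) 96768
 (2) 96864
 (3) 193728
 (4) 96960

-1009 * -96 = 96864
2) 96864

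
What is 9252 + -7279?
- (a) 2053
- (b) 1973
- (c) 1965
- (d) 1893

9252 + -7279 = 1973
b) 1973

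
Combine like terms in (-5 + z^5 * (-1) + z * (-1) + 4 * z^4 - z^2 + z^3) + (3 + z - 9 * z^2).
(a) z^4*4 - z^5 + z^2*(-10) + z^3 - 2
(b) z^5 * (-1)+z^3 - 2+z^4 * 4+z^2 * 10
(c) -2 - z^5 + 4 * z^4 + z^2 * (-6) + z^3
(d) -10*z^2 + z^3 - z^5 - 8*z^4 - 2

Adding the polynomials and combining like terms:
(-5 + z^5*(-1) + z*(-1) + 4*z^4 - z^2 + z^3) + (3 + z - 9*z^2)
= z^4*4 - z^5 + z^2*(-10) + z^3 - 2
a) z^4*4 - z^5 + z^2*(-10) + z^3 - 2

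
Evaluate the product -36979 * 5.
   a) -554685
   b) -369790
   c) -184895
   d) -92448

-36979 * 5 = -184895
c) -184895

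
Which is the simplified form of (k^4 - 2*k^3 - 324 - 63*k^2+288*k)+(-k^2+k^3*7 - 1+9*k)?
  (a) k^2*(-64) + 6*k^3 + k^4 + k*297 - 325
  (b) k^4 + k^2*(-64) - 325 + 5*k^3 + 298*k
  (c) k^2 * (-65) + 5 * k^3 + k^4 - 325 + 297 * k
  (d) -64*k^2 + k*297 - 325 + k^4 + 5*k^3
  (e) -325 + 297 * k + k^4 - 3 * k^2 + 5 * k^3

Adding the polynomials and combining like terms:
(k^4 - 2*k^3 - 324 - 63*k^2 + 288*k) + (-k^2 + k^3*7 - 1 + 9*k)
= -64*k^2 + k*297 - 325 + k^4 + 5*k^3
d) -64*k^2 + k*297 - 325 + k^4 + 5*k^3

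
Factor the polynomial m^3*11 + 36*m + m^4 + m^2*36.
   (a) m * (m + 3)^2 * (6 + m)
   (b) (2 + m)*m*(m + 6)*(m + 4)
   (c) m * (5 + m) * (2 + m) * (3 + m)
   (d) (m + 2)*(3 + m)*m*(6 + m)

We need to factor m^3*11 + 36*m + m^4 + m^2*36.
The factored form is (m + 2)*(3 + m)*m*(6 + m).
d) (m + 2)*(3 + m)*m*(6 + m)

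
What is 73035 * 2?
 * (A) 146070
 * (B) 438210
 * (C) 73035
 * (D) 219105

73035 * 2 = 146070
A) 146070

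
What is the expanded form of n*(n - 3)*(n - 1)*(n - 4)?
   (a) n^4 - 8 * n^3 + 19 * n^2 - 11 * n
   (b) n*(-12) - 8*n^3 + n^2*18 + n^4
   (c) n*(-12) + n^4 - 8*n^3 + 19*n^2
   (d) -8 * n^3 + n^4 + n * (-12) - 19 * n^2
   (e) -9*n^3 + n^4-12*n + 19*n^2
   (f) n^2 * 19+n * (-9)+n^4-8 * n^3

Expanding n*(n - 3)*(n - 1)*(n - 4):
= n*(-12) + n^4 - 8*n^3 + 19*n^2
c) n*(-12) + n^4 - 8*n^3 + 19*n^2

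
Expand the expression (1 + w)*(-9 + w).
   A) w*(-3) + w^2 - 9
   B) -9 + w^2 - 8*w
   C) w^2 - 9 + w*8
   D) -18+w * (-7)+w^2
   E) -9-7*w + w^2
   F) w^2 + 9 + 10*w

Expanding (1 + w)*(-9 + w):
= -9 + w^2 - 8*w
B) -9 + w^2 - 8*w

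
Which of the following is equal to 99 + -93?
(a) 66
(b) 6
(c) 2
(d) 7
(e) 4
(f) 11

99 + -93 = 6
b) 6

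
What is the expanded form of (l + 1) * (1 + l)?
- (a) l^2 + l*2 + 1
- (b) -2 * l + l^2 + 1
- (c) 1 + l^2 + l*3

Expanding (l + 1) * (1 + l):
= l^2 + l*2 + 1
a) l^2 + l*2 + 1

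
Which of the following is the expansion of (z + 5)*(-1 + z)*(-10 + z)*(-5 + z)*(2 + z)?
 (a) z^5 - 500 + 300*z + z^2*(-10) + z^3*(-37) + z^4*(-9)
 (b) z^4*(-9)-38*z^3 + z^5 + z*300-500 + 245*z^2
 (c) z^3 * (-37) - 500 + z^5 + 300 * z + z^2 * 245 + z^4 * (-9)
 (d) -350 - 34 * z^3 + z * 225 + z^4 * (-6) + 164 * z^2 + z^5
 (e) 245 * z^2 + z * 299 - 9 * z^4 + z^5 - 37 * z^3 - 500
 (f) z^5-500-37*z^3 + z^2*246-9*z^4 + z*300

Expanding (z + 5)*(-1 + z)*(-10 + z)*(-5 + z)*(2 + z):
= z^3 * (-37) - 500 + z^5 + 300 * z + z^2 * 245 + z^4 * (-9)
c) z^3 * (-37) - 500 + z^5 + 300 * z + z^2 * 245 + z^4 * (-9)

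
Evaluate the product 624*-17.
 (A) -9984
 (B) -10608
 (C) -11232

624 * -17 = -10608
B) -10608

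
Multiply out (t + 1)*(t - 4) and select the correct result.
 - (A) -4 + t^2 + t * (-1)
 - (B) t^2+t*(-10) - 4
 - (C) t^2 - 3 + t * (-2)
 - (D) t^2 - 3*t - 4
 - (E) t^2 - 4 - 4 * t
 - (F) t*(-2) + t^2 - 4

Expanding (t + 1)*(t - 4):
= t^2 - 3*t - 4
D) t^2 - 3*t - 4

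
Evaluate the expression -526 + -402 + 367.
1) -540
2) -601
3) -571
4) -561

First: -526 + -402 = -928
Then: -928 + 367 = -561
4) -561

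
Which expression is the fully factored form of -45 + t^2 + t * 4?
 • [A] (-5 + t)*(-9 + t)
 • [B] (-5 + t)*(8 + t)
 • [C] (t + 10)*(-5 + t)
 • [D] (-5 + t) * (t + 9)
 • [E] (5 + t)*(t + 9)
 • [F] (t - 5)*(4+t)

We need to factor -45 + t^2 + t * 4.
The factored form is (-5 + t) * (t + 9).
D) (-5 + t) * (t + 9)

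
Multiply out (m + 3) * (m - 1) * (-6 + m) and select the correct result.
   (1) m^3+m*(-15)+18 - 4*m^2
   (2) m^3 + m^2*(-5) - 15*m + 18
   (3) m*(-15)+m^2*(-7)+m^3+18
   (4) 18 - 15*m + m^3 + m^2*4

Expanding (m + 3) * (m - 1) * (-6 + m):
= m^3+m*(-15)+18 - 4*m^2
1) m^3+m*(-15)+18 - 4*m^2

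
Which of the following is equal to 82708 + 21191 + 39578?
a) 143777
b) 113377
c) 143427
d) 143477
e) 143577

First: 82708 + 21191 = 103899
Then: 103899 + 39578 = 143477
d) 143477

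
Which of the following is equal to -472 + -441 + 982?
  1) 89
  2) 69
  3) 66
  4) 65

First: -472 + -441 = -913
Then: -913 + 982 = 69
2) 69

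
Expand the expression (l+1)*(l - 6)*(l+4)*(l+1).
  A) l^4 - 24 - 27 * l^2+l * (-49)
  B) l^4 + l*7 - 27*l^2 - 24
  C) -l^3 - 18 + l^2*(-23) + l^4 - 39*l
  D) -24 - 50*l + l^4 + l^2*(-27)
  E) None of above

Expanding (l+1)*(l - 6)*(l+4)*(l+1):
= -24 - 50*l + l^4 + l^2*(-27)
D) -24 - 50*l + l^4 + l^2*(-27)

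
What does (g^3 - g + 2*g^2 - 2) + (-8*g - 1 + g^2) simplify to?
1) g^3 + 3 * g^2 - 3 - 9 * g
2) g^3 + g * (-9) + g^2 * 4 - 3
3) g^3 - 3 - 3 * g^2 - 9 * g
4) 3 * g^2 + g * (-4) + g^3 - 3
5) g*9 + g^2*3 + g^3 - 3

Adding the polynomials and combining like terms:
(g^3 - g + 2*g^2 - 2) + (-8*g - 1 + g^2)
= g^3 + 3 * g^2 - 3 - 9 * g
1) g^3 + 3 * g^2 - 3 - 9 * g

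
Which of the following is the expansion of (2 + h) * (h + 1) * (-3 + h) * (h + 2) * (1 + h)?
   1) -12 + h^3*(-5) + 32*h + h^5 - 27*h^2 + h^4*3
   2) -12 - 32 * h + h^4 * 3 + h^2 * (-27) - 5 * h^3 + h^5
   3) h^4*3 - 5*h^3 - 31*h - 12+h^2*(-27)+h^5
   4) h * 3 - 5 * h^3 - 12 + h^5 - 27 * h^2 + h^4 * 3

Expanding (2 + h) * (h + 1) * (-3 + h) * (h + 2) * (1 + h):
= -12 - 32 * h + h^4 * 3 + h^2 * (-27) - 5 * h^3 + h^5
2) -12 - 32 * h + h^4 * 3 + h^2 * (-27) - 5 * h^3 + h^5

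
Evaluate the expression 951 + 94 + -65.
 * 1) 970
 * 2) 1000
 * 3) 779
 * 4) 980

First: 951 + 94 = 1045
Then: 1045 + -65 = 980
4) 980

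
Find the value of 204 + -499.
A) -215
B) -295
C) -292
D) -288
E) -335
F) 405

204 + -499 = -295
B) -295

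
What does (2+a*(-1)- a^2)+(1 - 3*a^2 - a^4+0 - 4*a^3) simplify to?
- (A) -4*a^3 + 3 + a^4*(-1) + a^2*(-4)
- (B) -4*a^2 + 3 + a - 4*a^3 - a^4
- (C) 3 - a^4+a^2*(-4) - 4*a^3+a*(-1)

Adding the polynomials and combining like terms:
(2 + a*(-1) - a^2) + (1 - 3*a^2 - a^4 + 0 - 4*a^3)
= 3 - a^4+a^2*(-4) - 4*a^3+a*(-1)
C) 3 - a^4+a^2*(-4) - 4*a^3+a*(-1)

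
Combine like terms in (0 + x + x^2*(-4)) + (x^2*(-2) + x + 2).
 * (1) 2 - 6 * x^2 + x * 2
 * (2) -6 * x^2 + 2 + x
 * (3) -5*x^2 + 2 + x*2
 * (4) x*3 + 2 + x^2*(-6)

Adding the polynomials and combining like terms:
(0 + x + x^2*(-4)) + (x^2*(-2) + x + 2)
= 2 - 6 * x^2 + x * 2
1) 2 - 6 * x^2 + x * 2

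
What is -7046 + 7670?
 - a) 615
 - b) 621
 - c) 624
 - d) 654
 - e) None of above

-7046 + 7670 = 624
c) 624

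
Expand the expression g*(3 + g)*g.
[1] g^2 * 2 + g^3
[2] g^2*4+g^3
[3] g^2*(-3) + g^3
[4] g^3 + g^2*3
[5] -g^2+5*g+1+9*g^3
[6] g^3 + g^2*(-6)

Expanding g*(3 + g)*g:
= g^3 + g^2*3
4) g^3 + g^2*3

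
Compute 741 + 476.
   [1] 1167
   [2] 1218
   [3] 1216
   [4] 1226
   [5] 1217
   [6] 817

741 + 476 = 1217
5) 1217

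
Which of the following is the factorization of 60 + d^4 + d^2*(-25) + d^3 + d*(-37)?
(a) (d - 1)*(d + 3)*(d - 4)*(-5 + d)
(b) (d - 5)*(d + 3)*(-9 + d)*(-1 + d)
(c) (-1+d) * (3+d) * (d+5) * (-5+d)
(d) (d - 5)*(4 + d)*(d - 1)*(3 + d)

We need to factor 60 + d^4 + d^2*(-25) + d^3 + d*(-37).
The factored form is (d - 5)*(4 + d)*(d - 1)*(3 + d).
d) (d - 5)*(4 + d)*(d - 1)*(3 + d)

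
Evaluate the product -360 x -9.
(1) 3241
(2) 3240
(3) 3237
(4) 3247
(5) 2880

-360 * -9 = 3240
2) 3240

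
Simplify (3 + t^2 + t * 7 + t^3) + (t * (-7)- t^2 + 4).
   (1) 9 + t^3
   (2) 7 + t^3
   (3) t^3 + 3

Adding the polynomials and combining like terms:
(3 + t^2 + t*7 + t^3) + (t*(-7) - t^2 + 4)
= 7 + t^3
2) 7 + t^3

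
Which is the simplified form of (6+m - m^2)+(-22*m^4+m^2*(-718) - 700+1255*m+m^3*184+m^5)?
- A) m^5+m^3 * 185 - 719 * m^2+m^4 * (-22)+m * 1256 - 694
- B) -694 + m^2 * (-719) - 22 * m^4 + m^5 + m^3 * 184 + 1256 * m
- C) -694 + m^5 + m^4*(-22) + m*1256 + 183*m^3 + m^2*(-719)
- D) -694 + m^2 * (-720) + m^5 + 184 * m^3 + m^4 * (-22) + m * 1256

Adding the polynomials and combining like terms:
(6 + m - m^2) + (-22*m^4 + m^2*(-718) - 700 + 1255*m + m^3*184 + m^5)
= -694 + m^2 * (-719) - 22 * m^4 + m^5 + m^3 * 184 + 1256 * m
B) -694 + m^2 * (-719) - 22 * m^4 + m^5 + m^3 * 184 + 1256 * m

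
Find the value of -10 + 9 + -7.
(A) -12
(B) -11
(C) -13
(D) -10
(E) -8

First: -10 + 9 = -1
Then: -1 + -7 = -8
E) -8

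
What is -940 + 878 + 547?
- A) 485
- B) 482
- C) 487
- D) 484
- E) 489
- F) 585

First: -940 + 878 = -62
Then: -62 + 547 = 485
A) 485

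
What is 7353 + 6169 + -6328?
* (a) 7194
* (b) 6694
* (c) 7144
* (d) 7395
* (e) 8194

First: 7353 + 6169 = 13522
Then: 13522 + -6328 = 7194
a) 7194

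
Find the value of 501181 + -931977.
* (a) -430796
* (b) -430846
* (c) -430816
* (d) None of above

501181 + -931977 = -430796
a) -430796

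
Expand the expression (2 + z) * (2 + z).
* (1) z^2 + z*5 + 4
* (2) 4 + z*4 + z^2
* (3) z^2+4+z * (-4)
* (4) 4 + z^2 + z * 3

Expanding (2 + z) * (2 + z):
= 4 + z*4 + z^2
2) 4 + z*4 + z^2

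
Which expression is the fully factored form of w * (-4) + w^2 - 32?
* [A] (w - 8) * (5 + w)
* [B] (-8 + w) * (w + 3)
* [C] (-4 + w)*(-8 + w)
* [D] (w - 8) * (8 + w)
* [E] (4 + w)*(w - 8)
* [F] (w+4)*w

We need to factor w * (-4) + w^2 - 32.
The factored form is (4 + w)*(w - 8).
E) (4 + w)*(w - 8)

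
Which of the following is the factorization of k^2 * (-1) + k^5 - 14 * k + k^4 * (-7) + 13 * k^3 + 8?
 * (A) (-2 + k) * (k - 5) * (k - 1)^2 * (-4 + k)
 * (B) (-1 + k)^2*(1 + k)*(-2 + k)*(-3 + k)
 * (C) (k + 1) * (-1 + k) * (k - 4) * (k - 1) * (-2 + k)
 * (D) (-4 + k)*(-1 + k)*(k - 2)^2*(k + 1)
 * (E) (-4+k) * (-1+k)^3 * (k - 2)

We need to factor k^2 * (-1) + k^5 - 14 * k + k^4 * (-7) + 13 * k^3 + 8.
The factored form is (k + 1) * (-1 + k) * (k - 4) * (k - 1) * (-2 + k).
C) (k + 1) * (-1 + k) * (k - 4) * (k - 1) * (-2 + k)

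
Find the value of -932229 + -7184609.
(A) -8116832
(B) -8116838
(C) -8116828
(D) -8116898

-932229 + -7184609 = -8116838
B) -8116838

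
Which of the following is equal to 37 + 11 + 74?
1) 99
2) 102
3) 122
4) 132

First: 37 + 11 = 48
Then: 48 + 74 = 122
3) 122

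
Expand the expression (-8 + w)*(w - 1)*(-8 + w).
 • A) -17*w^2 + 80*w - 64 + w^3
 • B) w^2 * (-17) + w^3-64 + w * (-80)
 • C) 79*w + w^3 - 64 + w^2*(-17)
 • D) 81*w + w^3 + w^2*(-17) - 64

Expanding (-8 + w)*(w - 1)*(-8 + w):
= -17*w^2 + 80*w - 64 + w^3
A) -17*w^2 + 80*w - 64 + w^3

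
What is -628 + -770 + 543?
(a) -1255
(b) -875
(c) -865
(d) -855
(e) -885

First: -628 + -770 = -1398
Then: -1398 + 543 = -855
d) -855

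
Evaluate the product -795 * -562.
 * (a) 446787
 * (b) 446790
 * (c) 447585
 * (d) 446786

-795 * -562 = 446790
b) 446790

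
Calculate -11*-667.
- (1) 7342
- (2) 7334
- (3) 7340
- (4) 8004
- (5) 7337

-11 * -667 = 7337
5) 7337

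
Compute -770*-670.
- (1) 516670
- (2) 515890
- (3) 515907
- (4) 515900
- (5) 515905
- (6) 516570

-770 * -670 = 515900
4) 515900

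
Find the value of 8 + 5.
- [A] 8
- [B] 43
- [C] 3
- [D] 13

8 + 5 = 13
D) 13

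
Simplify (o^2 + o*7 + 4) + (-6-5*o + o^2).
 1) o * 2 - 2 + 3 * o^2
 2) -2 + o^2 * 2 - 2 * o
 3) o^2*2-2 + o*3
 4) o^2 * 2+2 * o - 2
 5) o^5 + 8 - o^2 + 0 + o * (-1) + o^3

Adding the polynomials and combining like terms:
(o^2 + o*7 + 4) + (-6 - 5*o + o^2)
= o^2 * 2+2 * o - 2
4) o^2 * 2+2 * o - 2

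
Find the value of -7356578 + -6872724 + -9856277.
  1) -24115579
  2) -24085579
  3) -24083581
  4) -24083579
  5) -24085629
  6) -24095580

First: -7356578 + -6872724 = -14229302
Then: -14229302 + -9856277 = -24085579
2) -24085579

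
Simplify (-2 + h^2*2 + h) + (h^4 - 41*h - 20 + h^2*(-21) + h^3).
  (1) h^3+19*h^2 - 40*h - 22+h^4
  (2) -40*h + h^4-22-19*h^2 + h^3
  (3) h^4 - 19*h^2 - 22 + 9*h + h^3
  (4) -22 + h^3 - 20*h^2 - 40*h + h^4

Adding the polynomials and combining like terms:
(-2 + h^2*2 + h) + (h^4 - 41*h - 20 + h^2*(-21) + h^3)
= -40*h + h^4-22-19*h^2 + h^3
2) -40*h + h^4-22-19*h^2 + h^3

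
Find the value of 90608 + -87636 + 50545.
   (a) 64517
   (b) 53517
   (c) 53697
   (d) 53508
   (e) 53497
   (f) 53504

First: 90608 + -87636 = 2972
Then: 2972 + 50545 = 53517
b) 53517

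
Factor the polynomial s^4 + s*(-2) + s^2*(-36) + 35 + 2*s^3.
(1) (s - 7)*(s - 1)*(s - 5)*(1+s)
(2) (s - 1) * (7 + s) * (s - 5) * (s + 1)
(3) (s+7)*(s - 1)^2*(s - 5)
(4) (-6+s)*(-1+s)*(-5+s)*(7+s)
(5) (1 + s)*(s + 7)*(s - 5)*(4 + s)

We need to factor s^4 + s*(-2) + s^2*(-36) + 35 + 2*s^3.
The factored form is (s - 1) * (7 + s) * (s - 5) * (s + 1).
2) (s - 1) * (7 + s) * (s - 5) * (s + 1)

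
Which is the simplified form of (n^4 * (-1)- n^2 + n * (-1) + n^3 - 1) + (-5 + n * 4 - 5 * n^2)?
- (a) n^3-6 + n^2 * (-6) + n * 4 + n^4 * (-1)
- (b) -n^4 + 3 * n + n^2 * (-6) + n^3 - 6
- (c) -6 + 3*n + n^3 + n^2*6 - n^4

Adding the polynomials and combining like terms:
(n^4*(-1) - n^2 + n*(-1) + n^3 - 1) + (-5 + n*4 - 5*n^2)
= -n^4 + 3 * n + n^2 * (-6) + n^3 - 6
b) -n^4 + 3 * n + n^2 * (-6) + n^3 - 6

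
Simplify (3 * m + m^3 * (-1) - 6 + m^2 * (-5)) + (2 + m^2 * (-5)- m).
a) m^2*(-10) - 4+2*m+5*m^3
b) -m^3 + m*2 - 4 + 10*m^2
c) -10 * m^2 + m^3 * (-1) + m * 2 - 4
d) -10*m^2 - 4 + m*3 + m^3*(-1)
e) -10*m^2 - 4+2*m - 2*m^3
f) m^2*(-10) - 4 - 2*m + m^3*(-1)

Adding the polynomials and combining like terms:
(3*m + m^3*(-1) - 6 + m^2*(-5)) + (2 + m^2*(-5) - m)
= -10 * m^2 + m^3 * (-1) + m * 2 - 4
c) -10 * m^2 + m^3 * (-1) + m * 2 - 4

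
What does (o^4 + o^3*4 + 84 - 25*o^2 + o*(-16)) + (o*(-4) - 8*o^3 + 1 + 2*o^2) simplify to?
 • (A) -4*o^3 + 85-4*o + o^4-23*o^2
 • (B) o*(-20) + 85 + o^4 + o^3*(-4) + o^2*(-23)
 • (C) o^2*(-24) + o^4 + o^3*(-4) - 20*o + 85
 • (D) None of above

Adding the polynomials and combining like terms:
(o^4 + o^3*4 + 84 - 25*o^2 + o*(-16)) + (o*(-4) - 8*o^3 + 1 + 2*o^2)
= o*(-20) + 85 + o^4 + o^3*(-4) + o^2*(-23)
B) o*(-20) + 85 + o^4 + o^3*(-4) + o^2*(-23)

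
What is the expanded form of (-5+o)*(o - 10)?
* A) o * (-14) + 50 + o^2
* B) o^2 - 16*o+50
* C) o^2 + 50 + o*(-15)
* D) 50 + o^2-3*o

Expanding (-5+o)*(o - 10):
= o^2 + 50 + o*(-15)
C) o^2 + 50 + o*(-15)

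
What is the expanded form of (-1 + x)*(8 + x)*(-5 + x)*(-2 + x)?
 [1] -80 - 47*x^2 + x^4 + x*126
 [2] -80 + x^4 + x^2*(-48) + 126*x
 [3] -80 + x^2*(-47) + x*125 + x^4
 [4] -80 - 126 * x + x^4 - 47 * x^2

Expanding (-1 + x)*(8 + x)*(-5 + x)*(-2 + x):
= -80 - 47*x^2 + x^4 + x*126
1) -80 - 47*x^2 + x^4 + x*126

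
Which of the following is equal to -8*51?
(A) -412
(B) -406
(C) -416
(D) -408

-8 * 51 = -408
D) -408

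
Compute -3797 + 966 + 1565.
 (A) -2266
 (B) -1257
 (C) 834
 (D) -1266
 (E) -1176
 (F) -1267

First: -3797 + 966 = -2831
Then: -2831 + 1565 = -1266
D) -1266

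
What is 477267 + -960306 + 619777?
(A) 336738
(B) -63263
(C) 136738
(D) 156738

First: 477267 + -960306 = -483039
Then: -483039 + 619777 = 136738
C) 136738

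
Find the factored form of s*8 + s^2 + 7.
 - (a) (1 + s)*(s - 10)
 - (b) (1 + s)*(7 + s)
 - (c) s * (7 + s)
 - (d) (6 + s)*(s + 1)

We need to factor s*8 + s^2 + 7.
The factored form is (1 + s)*(7 + s).
b) (1 + s)*(7 + s)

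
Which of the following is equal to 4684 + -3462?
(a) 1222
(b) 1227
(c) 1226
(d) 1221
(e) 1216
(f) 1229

4684 + -3462 = 1222
a) 1222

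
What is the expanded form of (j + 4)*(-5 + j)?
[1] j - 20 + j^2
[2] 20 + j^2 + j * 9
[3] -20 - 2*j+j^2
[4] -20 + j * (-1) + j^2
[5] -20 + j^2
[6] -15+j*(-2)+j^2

Expanding (j + 4)*(-5 + j):
= -20 + j * (-1) + j^2
4) -20 + j * (-1) + j^2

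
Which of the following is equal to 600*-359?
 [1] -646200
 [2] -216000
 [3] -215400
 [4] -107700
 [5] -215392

600 * -359 = -215400
3) -215400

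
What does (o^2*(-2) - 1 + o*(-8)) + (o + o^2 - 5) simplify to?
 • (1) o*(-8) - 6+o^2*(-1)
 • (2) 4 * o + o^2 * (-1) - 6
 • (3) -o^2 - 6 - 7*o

Adding the polynomials and combining like terms:
(o^2*(-2) - 1 + o*(-8)) + (o + o^2 - 5)
= -o^2 - 6 - 7*o
3) -o^2 - 6 - 7*o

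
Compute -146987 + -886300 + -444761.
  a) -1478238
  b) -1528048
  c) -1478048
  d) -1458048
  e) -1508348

First: -146987 + -886300 = -1033287
Then: -1033287 + -444761 = -1478048
c) -1478048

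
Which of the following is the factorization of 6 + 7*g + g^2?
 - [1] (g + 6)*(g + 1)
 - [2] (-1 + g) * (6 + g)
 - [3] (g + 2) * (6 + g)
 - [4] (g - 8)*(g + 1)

We need to factor 6 + 7*g + g^2.
The factored form is (g + 6)*(g + 1).
1) (g + 6)*(g + 1)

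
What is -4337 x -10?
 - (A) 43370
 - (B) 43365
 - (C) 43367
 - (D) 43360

-4337 * -10 = 43370
A) 43370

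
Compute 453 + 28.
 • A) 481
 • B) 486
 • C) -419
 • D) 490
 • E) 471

453 + 28 = 481
A) 481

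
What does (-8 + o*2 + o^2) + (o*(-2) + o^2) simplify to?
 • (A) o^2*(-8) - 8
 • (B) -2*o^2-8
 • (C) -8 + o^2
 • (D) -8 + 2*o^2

Adding the polynomials and combining like terms:
(-8 + o*2 + o^2) + (o*(-2) + o^2)
= -8 + 2*o^2
D) -8 + 2*o^2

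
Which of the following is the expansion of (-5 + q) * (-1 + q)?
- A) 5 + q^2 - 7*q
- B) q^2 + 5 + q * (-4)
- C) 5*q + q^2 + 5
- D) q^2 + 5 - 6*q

Expanding (-5 + q) * (-1 + q):
= q^2 + 5 - 6*q
D) q^2 + 5 - 6*q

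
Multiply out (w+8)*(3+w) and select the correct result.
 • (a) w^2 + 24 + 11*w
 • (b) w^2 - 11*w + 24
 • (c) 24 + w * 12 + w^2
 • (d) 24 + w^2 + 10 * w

Expanding (w+8)*(3+w):
= w^2 + 24 + 11*w
a) w^2 + 24 + 11*w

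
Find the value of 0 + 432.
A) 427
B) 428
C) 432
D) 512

0 + 432 = 432
C) 432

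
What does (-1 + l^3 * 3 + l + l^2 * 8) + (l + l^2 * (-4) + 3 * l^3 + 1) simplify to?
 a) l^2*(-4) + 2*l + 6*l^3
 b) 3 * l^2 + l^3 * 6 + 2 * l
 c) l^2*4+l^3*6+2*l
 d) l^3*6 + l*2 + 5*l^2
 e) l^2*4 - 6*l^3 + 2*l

Adding the polynomials and combining like terms:
(-1 + l^3*3 + l + l^2*8) + (l + l^2*(-4) + 3*l^3 + 1)
= l^2*4+l^3*6+2*l
c) l^2*4+l^3*6+2*l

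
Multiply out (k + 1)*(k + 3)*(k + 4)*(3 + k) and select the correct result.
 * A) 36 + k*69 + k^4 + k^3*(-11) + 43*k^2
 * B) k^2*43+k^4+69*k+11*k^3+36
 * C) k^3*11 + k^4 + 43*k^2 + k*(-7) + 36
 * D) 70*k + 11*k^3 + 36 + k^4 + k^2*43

Expanding (k + 1)*(k + 3)*(k + 4)*(3 + k):
= k^2*43+k^4+69*k+11*k^3+36
B) k^2*43+k^4+69*k+11*k^3+36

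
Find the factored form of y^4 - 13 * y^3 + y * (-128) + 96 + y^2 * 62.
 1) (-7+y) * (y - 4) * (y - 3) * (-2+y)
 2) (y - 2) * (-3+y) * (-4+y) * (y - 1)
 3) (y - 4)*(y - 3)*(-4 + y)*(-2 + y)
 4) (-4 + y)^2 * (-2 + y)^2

We need to factor y^4 - 13 * y^3 + y * (-128) + 96 + y^2 * 62.
The factored form is (y - 4)*(y - 3)*(-4 + y)*(-2 + y).
3) (y - 4)*(y - 3)*(-4 + y)*(-2 + y)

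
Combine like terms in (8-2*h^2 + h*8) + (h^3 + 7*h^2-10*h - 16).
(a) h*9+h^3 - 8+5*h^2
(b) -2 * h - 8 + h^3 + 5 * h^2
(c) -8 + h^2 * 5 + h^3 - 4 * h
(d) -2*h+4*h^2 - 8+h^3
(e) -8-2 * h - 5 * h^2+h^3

Adding the polynomials and combining like terms:
(8 - 2*h^2 + h*8) + (h^3 + 7*h^2 - 10*h - 16)
= -2 * h - 8 + h^3 + 5 * h^2
b) -2 * h - 8 + h^3 + 5 * h^2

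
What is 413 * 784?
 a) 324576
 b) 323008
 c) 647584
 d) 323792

413 * 784 = 323792
d) 323792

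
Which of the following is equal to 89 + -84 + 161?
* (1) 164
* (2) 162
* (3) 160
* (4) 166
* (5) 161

First: 89 + -84 = 5
Then: 5 + 161 = 166
4) 166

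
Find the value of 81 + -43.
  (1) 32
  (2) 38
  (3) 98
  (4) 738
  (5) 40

81 + -43 = 38
2) 38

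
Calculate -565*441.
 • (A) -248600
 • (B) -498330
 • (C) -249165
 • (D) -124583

-565 * 441 = -249165
C) -249165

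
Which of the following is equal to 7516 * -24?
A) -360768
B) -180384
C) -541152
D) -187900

7516 * -24 = -180384
B) -180384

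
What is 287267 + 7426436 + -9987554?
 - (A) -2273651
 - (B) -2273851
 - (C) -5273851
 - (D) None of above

First: 287267 + 7426436 = 7713703
Then: 7713703 + -9987554 = -2273851
B) -2273851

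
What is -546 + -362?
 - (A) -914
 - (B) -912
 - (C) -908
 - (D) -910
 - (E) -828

-546 + -362 = -908
C) -908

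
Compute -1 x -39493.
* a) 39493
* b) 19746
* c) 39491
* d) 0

-1 * -39493 = 39493
a) 39493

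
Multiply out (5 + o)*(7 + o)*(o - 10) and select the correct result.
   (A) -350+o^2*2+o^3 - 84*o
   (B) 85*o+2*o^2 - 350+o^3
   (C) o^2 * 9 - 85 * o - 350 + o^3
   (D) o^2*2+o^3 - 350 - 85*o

Expanding (5 + o)*(7 + o)*(o - 10):
= o^2*2+o^3 - 350 - 85*o
D) o^2*2+o^3 - 350 - 85*o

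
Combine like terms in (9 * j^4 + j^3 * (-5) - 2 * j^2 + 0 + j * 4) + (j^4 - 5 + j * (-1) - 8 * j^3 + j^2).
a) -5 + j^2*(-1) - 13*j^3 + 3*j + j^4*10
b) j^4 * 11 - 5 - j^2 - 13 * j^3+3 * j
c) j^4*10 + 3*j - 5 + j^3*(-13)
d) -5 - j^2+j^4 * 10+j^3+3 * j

Adding the polynomials and combining like terms:
(9*j^4 + j^3*(-5) - 2*j^2 + 0 + j*4) + (j^4 - 5 + j*(-1) - 8*j^3 + j^2)
= -5 + j^2*(-1) - 13*j^3 + 3*j + j^4*10
a) -5 + j^2*(-1) - 13*j^3 + 3*j + j^4*10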